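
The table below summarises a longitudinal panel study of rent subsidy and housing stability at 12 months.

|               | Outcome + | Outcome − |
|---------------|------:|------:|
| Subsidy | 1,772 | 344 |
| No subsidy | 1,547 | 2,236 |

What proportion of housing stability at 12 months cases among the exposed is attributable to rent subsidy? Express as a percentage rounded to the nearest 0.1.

51.2

Cells: a = 1772, b = 344, c = 1547, d = 2236.
Risk in exposed = 1772/2116 = 0.83743; risk in unexposed = 1547/3783 = 0.40893.
RR = 0.83743/0.40893 = 2.04783
AR% = (RR − 1)/RR × 100 = (2.04783 − 1)/2.04783 × 100 = 51.1678%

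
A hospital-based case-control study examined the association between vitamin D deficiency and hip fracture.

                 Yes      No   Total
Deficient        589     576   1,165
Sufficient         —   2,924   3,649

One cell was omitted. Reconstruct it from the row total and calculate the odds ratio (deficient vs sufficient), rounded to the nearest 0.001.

4.124

The missing cell is in the unexposed row: 3649 − 2924 = 725.
So a = 589, b = 576, c = 725, d = 2924.
OR = (a·d)/(b·c) = (589 × 2924) / (576 × 725) = 1722236 / 417600 = 4.12413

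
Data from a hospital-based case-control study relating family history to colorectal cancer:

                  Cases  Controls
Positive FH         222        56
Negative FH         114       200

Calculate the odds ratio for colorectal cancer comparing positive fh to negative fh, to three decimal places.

Cells: a = 222, b = 56, c = 114, d = 200.
OR = (a·d)/(b·c) = (222 × 200) / (56 × 114) = 44400 / 6384 = 6.95489
The odds of colorectal cancer are about 6.95 times as high in the positive fh group.

6.955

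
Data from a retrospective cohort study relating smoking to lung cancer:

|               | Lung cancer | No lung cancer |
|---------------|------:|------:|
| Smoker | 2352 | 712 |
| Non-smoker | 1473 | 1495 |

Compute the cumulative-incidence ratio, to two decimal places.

1.55

Cells: a = 2352, b = 712, c = 1473, d = 1495.
Risk in exposed = 2352/3064 = 0.76762; risk in unexposed = 1473/2968 = 0.49629.
RR = 0.76762 / 0.49629 = 1.54671
The risk among the exposed is 1.55 times that among the unexposed.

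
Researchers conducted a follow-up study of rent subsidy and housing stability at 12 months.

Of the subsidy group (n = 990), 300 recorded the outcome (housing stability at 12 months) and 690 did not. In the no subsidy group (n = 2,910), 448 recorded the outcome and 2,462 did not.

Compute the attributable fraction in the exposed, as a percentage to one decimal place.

From the description: a = 300, b = 690, c = 448, d = 2462.
Risk in exposed = 300/990 = 0.30303; risk in unexposed = 448/2910 = 0.15395.
RR = 0.30303/0.15395 = 1.96834
AR% = (RR − 1)/RR × 100 = (1.96834 − 1)/1.96834 × 100 = 49.1959%

49.2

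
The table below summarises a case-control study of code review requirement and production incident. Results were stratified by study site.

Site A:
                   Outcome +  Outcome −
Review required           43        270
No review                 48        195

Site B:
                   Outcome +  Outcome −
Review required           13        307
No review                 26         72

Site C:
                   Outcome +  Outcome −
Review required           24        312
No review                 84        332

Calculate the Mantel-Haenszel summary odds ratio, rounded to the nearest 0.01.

0.36

OR_MH = Σ(aᵢdᵢ/nᵢ) / Σ(bᵢcᵢ/nᵢ), where nᵢ is the stratum total.
Stratum 1 (Site A): n = 556; a·d/n = 43·195/556 = 15.0809; b·c/n = 270·48/556 = 23.3094
Stratum 2 (Site B): n = 418; a·d/n = 13·72/418 = 2.2392; b·c/n = 307·26/418 = 19.0957
Stratum 3 (Site C): n = 752; a·d/n = 24·332/752 = 10.5957; b·c/n = 312·84/752 = 34.8511
OR_MH = (15.0809 + 2.2392 + 10.5957) / (23.3094 + 19.0957 + 34.8511) = 27.9159 / 77.2561 = 0.36134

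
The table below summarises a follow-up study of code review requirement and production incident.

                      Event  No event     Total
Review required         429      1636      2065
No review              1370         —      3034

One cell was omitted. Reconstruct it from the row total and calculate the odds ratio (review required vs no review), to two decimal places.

0.32

The missing cell is in the unexposed row: 3034 − 1370 = 1664.
So a = 429, b = 1636, c = 1370, d = 1664.
OR = (a·d)/(b·c) = (429 × 1664) / (1636 × 1370) = 713856 / 2241320 = 0.31850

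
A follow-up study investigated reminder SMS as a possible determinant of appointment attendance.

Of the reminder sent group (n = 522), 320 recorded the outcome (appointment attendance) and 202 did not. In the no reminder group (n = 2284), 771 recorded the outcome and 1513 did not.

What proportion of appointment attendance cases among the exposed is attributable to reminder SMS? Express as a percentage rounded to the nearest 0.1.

44.9

From the description: a = 320, b = 202, c = 771, d = 1513.
Risk in exposed = 320/522 = 0.61303; risk in unexposed = 771/2284 = 0.33757.
RR = 0.61303/0.33757 = 1.81602
AR% = (RR − 1)/RR × 100 = (1.81602 − 1)/1.81602 × 100 = 44.9346%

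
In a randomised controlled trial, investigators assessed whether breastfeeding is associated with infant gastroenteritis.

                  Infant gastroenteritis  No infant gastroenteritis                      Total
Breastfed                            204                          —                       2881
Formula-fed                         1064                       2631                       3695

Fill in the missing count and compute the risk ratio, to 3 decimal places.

0.246

The missing cell is in the exposed row: 2881 − 204 = 2677.
So a = 204, b = 2677, c = 1064, d = 2631.
RR = [a/(a+b)] / [c/(c+d)] = (204/2881) / (1064/3695) = 0.07081/0.28796 = 0.24590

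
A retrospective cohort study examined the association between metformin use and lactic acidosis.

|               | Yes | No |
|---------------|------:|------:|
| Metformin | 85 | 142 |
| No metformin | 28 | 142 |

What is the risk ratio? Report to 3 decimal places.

Cells: a = 85, b = 142, c = 28, d = 142.
Risk in exposed = 85/227 = 0.37445; risk in unexposed = 28/170 = 0.16471.
RR = 0.37445 / 0.16471 = 2.27344
The risk among the exposed is 2.27 times that among the unexposed.

2.273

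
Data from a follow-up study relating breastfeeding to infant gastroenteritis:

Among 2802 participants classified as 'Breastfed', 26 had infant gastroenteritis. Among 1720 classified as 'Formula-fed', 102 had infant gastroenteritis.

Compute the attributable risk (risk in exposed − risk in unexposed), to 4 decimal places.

-0.0500

From the description: a = 26, b = 2776, c = 102, d = 1618.
Risk in exposed = 26/2802 = 0.009279; risk in unexposed = 102/1720 = 0.059302.
Risk difference = 0.009279 − 0.059302 = -0.050023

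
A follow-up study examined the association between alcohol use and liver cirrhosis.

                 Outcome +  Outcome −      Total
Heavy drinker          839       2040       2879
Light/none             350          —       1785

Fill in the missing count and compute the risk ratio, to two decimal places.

The missing cell is in the unexposed row: 1785 − 350 = 1435.
So a = 839, b = 2040, c = 350, d = 1435.
RR = [a/(a+b)] / [c/(c+d)] = (839/2879) / (350/1785) = 0.29142/0.19608 = 1.48625

1.49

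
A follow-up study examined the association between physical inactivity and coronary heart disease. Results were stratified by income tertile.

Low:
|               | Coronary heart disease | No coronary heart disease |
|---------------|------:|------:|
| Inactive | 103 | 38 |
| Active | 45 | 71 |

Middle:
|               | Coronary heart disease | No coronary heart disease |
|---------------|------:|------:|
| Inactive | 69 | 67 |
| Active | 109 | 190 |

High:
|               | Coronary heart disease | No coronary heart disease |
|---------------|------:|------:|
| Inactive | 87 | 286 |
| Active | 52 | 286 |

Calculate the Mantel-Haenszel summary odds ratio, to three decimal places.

OR_MH = Σ(aᵢdᵢ/nᵢ) / Σ(bᵢcᵢ/nᵢ), where nᵢ is the stratum total.
Stratum 1 (Low): n = 257; a·d/n = 103·71/257 = 28.4553; b·c/n = 38·45/257 = 6.6537
Stratum 2 (Middle): n = 435; a·d/n = 69·190/435 = 30.1379; b·c/n = 67·109/435 = 16.7885
Stratum 3 (High): n = 711; a·d/n = 87·286/711 = 34.9958; b·c/n = 286·52/711 = 20.9170
OR_MH = (28.4553 + 30.1379 + 34.9958) / (6.6537 + 16.7885 + 20.9170) = 93.5890 / 44.3592 = 2.10980

2.110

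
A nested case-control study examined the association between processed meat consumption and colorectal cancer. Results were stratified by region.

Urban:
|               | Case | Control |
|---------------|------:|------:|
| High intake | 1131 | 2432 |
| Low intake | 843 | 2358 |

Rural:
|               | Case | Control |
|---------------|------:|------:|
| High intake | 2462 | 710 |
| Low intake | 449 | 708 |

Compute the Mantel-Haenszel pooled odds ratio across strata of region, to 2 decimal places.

OR_MH = Σ(aᵢdᵢ/nᵢ) / Σ(bᵢcᵢ/nᵢ), where nᵢ is the stratum total.
Stratum 1 (Urban): n = 6764; a·d/n = 1131·2358/6764 = 394.2782; b·c/n = 2432·843/6764 = 303.1011
Stratum 2 (Rural): n = 4329; a·d/n = 2462·708/4329 = 402.6556; b·c/n = 710·449/4329 = 73.6406
OR_MH = (394.2782 + 402.6556) / (303.1011 + 73.6406) = 796.9338 / 376.7417 = 2.11533

2.12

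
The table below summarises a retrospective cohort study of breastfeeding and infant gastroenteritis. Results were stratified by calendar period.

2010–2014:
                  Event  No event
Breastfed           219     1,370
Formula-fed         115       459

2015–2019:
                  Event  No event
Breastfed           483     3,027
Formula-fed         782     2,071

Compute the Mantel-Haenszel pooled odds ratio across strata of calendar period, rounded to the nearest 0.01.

0.46

OR_MH = Σ(aᵢdᵢ/nᵢ) / Σ(bᵢcᵢ/nᵢ), where nᵢ is the stratum total.
Stratum 1 (2010–2014): n = 2163; a·d/n = 219·459/2163 = 46.4730; b·c/n = 1370·115/2163 = 72.8387
Stratum 2 (2015–2019): n = 6363; a·d/n = 483·2071/6363 = 157.2046; b·c/n = 3027·782/6363 = 372.0123
OR_MH = (46.4730 + 157.2046) / (72.8387 + 372.0123) = 203.6776 / 444.8509 = 0.45786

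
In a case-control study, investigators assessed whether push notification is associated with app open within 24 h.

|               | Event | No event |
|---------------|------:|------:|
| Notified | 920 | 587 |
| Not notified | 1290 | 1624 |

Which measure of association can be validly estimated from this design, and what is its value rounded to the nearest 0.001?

1.973

Cells: a = 920, b = 587, c = 1290, d = 1624.
This is a case-control study: participants were sampled on outcome status, so risks in the source population cannot be estimated directly — relative risk is not valid here. The odds ratio is the appropriate measure.
OR = (a·d)/(b·c) = (920 × 1624) / (587 × 1290) = 1494080 / 757230 = 1.97309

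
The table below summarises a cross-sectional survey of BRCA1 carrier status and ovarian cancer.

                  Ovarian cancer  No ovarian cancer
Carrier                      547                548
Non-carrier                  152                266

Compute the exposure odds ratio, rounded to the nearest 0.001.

1.747

Cells: a = 547, b = 548, c = 152, d = 266.
OR = (a·d)/(b·c) = (547 × 266) / (548 × 152) = 145502 / 83296 = 1.74681
The odds of ovarian cancer are about 1.75 times as high in the carrier group.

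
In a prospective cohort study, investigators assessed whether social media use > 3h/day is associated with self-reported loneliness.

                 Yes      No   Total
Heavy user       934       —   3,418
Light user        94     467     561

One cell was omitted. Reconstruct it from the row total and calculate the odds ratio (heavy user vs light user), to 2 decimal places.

The missing cell is in the exposed row: 3418 − 934 = 2484.
So a = 934, b = 2484, c = 94, d = 467.
OR = (a·d)/(b·c) = (934 × 467) / (2484 × 94) = 436178 / 233496 = 1.86803

1.87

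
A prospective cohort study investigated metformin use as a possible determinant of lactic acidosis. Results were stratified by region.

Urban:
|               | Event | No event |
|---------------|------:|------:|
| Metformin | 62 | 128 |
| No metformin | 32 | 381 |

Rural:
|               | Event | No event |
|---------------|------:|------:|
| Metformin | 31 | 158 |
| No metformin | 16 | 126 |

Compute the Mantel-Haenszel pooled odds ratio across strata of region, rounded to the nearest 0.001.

3.533

OR_MH = Σ(aᵢdᵢ/nᵢ) / Σ(bᵢcᵢ/nᵢ), where nᵢ is the stratum total.
Stratum 1 (Urban): n = 603; a·d/n = 62·381/603 = 39.1741; b·c/n = 128·32/603 = 6.7927
Stratum 2 (Rural): n = 331; a·d/n = 31·126/331 = 11.8006; b·c/n = 158·16/331 = 7.6375
OR_MH = (39.1741 + 11.8006) / (6.7927 + 7.6375) = 50.9747 / 14.4302 = 3.53251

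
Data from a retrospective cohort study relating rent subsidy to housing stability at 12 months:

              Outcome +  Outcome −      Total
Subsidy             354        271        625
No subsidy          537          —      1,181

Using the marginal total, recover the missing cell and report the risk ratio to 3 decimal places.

The missing cell is in the unexposed row: 1181 − 537 = 644.
So a = 354, b = 271, c = 537, d = 644.
RR = [a/(a+b)] / [c/(c+d)] = (354/625) / (537/1181) = 0.56640/0.45470 = 1.24566

1.246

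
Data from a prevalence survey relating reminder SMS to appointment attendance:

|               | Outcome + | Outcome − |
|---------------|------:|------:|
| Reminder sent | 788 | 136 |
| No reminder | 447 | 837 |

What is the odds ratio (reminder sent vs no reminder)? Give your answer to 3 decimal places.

10.849

Cells: a = 788, b = 136, c = 447, d = 837.
OR = (a·d)/(b·c) = (788 × 837) / (136 × 447) = 659556 / 60792 = 10.84939
The odds of appointment attendance are about 10.85 times as high in the reminder sent group.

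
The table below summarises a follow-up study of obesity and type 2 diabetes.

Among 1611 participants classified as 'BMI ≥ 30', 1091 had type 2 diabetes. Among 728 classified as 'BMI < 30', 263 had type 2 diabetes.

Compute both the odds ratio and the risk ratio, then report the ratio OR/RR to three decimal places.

1.979

From the description: a = 1091, b = 520, c = 263, d = 465.
OR = (1091·465)/(520·263) = 507315/136760 = 3.70953
Risk in exposed = 1091/1611 = 0.67722; risk in unexposed = 263/728 = 0.36126; RR = 1.87458
OR/RR = 3.70953 / 1.87458 = 1.97885
The outcome is not rare, so the OR lies further from 1 than the RR.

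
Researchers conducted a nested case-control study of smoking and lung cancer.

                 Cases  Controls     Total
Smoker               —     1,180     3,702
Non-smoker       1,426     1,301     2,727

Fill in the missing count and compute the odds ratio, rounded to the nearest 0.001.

1.950

The missing cell is in the exposed row: 3702 − 1180 = 2522.
So a = 2522, b = 1180, c = 1426, d = 1301.
OR = (a·d)/(b·c) = (2522 × 1301) / (1180 × 1426) = 3281122 / 1682680 = 1.94994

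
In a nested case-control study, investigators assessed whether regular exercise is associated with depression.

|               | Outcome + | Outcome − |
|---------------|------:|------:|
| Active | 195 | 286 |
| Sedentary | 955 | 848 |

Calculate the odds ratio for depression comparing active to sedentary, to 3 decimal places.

Cells: a = 195, b = 286, c = 955, d = 848.
OR = (a·d)/(b·c) = (195 × 848) / (286 × 955) = 165360 / 273130 = 0.60543
Exposure is associated with lower odds of depression (OR = 0.61 < 1).

0.605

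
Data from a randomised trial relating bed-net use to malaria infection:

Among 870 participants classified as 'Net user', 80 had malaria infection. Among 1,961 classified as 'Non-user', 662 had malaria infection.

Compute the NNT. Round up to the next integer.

Risk in treated group = 80/870 = 0.09195; risk in control = 662/1961 = 0.33758.
Absolute risk reduction = 0.33758 − 0.09195 = 0.24563
NNT = 1 / ARR = 1 / 0.24563 = 4.071 → round up → 5

5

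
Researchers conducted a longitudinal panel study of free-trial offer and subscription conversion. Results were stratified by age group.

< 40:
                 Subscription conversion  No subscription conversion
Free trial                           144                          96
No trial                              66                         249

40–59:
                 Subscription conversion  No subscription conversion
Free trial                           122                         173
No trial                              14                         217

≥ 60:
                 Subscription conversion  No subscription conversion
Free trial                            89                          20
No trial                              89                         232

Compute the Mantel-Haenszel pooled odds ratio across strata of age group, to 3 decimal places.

8.083

OR_MH = Σ(aᵢdᵢ/nᵢ) / Σ(bᵢcᵢ/nᵢ), where nᵢ is the stratum total.
Stratum 1 (< 40): n = 555; a·d/n = 144·249/555 = 64.6054; b·c/n = 96·66/555 = 11.4162
Stratum 2 (40–59): n = 526; a·d/n = 122·217/526 = 50.3308; b·c/n = 173·14/526 = 4.6046
Stratum 3 (≥ 60): n = 430; a·d/n = 89·232/430 = 48.0186; b·c/n = 20·89/430 = 4.1395
OR_MH = (64.6054 + 50.3308 + 48.0186) / (11.4162 + 4.6046 + 4.1395) = 162.9548 / 20.1603 = 8.08295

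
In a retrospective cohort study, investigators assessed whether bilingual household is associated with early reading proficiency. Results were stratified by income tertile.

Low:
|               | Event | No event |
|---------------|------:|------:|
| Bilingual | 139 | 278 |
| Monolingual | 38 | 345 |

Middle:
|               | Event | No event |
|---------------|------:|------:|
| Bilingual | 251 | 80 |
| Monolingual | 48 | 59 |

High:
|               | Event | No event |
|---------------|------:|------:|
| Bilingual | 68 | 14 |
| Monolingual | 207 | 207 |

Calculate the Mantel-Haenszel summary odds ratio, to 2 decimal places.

4.39

OR_MH = Σ(aᵢdᵢ/nᵢ) / Σ(bᵢcᵢ/nᵢ), where nᵢ is the stratum total.
Stratum 1 (Low): n = 800; a·d/n = 139·345/800 = 59.9438; b·c/n = 278·38/800 = 13.2050
Stratum 2 (Middle): n = 438; a·d/n = 251·59/438 = 33.8105; b·c/n = 80·48/438 = 8.7671
Stratum 3 (High): n = 496; a·d/n = 68·207/496 = 28.3790; b·c/n = 14·207/496 = 5.8427
OR_MH = (59.9438 + 33.8105 + 28.3790) / (13.2050 + 8.7671 + 5.8427) = 122.1333 / 27.8149 = 4.39094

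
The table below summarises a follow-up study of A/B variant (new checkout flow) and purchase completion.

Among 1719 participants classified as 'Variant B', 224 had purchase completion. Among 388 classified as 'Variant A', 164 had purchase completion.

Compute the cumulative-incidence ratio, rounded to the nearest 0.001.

From the description: a = 224, b = 1495, c = 164, d = 224.
Risk in exposed = 224/1719 = 0.13031; risk in unexposed = 164/388 = 0.42268.
RR = 0.13031 / 0.42268 = 0.30829
The risk is 69% lower among the exposed than among the unexposed.

0.308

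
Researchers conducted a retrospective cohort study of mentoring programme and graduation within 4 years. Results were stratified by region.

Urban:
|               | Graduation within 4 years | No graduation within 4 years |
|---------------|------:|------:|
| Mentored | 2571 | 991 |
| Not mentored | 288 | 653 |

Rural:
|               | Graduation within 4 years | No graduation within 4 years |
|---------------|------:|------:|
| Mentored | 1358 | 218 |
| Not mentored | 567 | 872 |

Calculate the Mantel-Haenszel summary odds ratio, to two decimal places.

OR_MH = Σ(aᵢdᵢ/nᵢ) / Σ(bᵢcᵢ/nᵢ), where nᵢ is the stratum total.
Stratum 1 (Urban): n = 4503; a·d/n = 2571·653/4503 = 372.8321; b·c/n = 991·288/4503 = 63.3817
Stratum 2 (Rural): n = 3015; a·d/n = 1358·872/3015 = 392.7615; b·c/n = 218·567/3015 = 40.9970
OR_MH = (372.8321 + 392.7615) / (63.3817 + 40.9970) = 765.5936 / 104.3788 = 7.33476

7.33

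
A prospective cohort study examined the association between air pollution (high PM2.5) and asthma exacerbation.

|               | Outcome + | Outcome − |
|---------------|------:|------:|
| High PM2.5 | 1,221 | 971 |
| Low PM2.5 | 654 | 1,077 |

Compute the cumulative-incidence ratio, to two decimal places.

1.47

Cells: a = 1221, b = 971, c = 654, d = 1077.
Risk in exposed = 1221/2192 = 0.55703; risk in unexposed = 654/1731 = 0.37782.
RR = 0.55703 / 0.37782 = 1.47433
The risk among the exposed is 1.47 times that among the unexposed.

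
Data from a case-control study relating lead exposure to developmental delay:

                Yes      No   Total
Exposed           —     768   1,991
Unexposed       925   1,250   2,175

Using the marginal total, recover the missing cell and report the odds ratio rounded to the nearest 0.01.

The missing cell is in the exposed row: 1991 − 768 = 1223.
So a = 1223, b = 768, c = 925, d = 1250.
OR = (a·d)/(b·c) = (1223 × 1250) / (768 × 925) = 1528750 / 710400 = 2.15196

2.15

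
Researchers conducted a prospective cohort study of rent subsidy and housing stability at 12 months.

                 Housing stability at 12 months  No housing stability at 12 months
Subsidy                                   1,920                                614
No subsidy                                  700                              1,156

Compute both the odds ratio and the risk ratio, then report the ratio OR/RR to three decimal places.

Cells: a = 1920, b = 614, c = 700, d = 1156.
OR = (1920·1156)/(614·700) = 2219520/429800 = 5.16408
Risk in exposed = 1920/2534 = 0.75770; risk in unexposed = 700/1856 = 0.37716; RR = 2.00898
OR/RR = 5.16408 / 2.00898 = 2.57050
The outcome is not rare, so the OR lies further from 1 than the RR.

2.571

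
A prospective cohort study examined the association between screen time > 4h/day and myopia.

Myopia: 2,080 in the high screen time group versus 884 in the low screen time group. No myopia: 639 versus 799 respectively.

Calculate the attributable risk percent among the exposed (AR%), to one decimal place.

From the description: a = 2080, b = 639, c = 884, d = 799.
Risk in exposed = 2080/2719 = 0.76499; risk in unexposed = 884/1683 = 0.52525.
RR = 0.76499/0.52525 = 1.45642
AR% = (RR − 1)/RR × 100 = (1.45642 − 1)/1.45642 × 100 = 31.3384%

31.3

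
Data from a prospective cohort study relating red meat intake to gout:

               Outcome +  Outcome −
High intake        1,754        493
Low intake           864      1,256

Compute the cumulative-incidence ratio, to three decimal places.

1.915

Cells: a = 1754, b = 493, c = 864, d = 1256.
Risk in exposed = 1754/2247 = 0.78060; risk in unexposed = 864/2120 = 0.40755.
RR = 0.78060 / 0.40755 = 1.91535
The risk among the exposed is 1.92 times that among the unexposed.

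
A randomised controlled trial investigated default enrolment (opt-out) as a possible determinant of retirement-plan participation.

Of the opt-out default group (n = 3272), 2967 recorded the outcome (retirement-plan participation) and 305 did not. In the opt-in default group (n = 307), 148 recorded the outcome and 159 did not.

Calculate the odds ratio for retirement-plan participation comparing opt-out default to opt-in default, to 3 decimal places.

From the description: a = 2967, b = 305, c = 148, d = 159.
OR = (a·d)/(b·c) = (2967 × 159) / (305 × 148) = 471753 / 45140 = 10.45089
The odds of retirement-plan participation are about 10.45 times as high in the opt-out default group.

10.451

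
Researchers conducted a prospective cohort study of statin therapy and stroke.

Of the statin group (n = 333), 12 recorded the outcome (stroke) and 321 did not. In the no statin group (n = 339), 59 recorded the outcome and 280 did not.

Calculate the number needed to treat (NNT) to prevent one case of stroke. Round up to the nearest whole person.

Risk in treated group = 12/333 = 0.03604; risk in control = 59/339 = 0.17404.
Absolute risk reduction = 0.17404 − 0.03604 = 0.13801
NNT = 1 / ARR = 1 / 0.13801 = 7.246 → round up → 8

8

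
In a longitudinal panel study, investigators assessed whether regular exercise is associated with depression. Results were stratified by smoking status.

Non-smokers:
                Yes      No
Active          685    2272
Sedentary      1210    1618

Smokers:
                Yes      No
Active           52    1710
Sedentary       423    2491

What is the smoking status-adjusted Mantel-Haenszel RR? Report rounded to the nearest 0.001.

RR_MH = Σ(aᵢ·n₀ᵢ/nᵢ) / Σ(cᵢ·n₁ᵢ/nᵢ), with n₁ᵢ = aᵢ+bᵢ (exposed), n₀ᵢ = cᵢ+dᵢ (unexposed), nᵢ = n₁ᵢ+n₀ᵢ.
Stratum 1 (Non-smokers): n₁ = 2957, n₀ = 2828, n = 5785; a·n₀/n = 685·2828/5785 = 334.8626; c·n₁/n = 1210·2957/5785 = 618.4909
Stratum 2 (Smokers): n₁ = 1762, n₀ = 2914, n = 4676; a·n₀/n = 52·2914/4676 = 32.4055; c·n₁/n = 423·1762/4676 = 159.3939
RR_MH = (334.8626 + 32.4055) / (618.4909 + 159.3939) = 367.2681 / 777.8849 = 0.47214

0.472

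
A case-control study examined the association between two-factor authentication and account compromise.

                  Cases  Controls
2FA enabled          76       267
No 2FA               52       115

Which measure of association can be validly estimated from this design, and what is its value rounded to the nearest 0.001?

Cells: a = 76, b = 267, c = 52, d = 115.
This is a case-control study: participants were sampled on outcome status, so risks in the source population cannot be estimated directly — relative risk is not valid here. The odds ratio is the appropriate measure.
OR = (a·d)/(b·c) = (76 × 115) / (267 × 52) = 8740 / 13884 = 0.62950

0.630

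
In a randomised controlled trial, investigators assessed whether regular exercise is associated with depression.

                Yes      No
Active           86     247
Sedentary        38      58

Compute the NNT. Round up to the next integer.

8

Risk in treated group = 86/333 = 0.25826; risk in control = 38/96 = 0.39583.
Absolute risk reduction = 0.39583 − 0.25826 = 0.13758
NNT = 1 / ARR = 1 / 0.13758 = 7.269 → round up → 8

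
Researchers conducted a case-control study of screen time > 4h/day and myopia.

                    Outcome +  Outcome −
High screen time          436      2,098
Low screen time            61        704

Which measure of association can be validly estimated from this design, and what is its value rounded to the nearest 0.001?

Cells: a = 436, b = 2098, c = 61, d = 704.
This is a case-control study: participants were sampled on outcome status, so risks in the source population cannot be estimated directly — relative risk is not valid here. The odds ratio is the appropriate measure.
OR = (a·d)/(b·c) = (436 × 704) / (2098 × 61) = 306944 / 127978 = 2.39841

2.398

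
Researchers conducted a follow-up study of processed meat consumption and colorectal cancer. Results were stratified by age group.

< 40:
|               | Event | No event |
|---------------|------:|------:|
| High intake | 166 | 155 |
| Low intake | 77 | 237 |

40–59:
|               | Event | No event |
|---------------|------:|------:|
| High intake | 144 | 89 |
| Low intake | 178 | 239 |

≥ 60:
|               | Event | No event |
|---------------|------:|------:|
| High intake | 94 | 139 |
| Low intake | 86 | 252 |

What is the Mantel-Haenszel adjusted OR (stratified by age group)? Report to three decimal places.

2.440

OR_MH = Σ(aᵢdᵢ/nᵢ) / Σ(bᵢcᵢ/nᵢ), where nᵢ is the stratum total.
Stratum 1 (< 40): n = 635; a·d/n = 166·237/635 = 61.9559; b·c/n = 155·77/635 = 18.7953
Stratum 2 (40–59): n = 650; a·d/n = 144·239/650 = 52.9477; b·c/n = 89·178/650 = 24.3723
Stratum 3 (≥ 60): n = 571; a·d/n = 94·252/571 = 41.4851; b·c/n = 139·86/571 = 20.9352
OR_MH = (61.9559 + 52.9477 + 41.4851) / (18.7953 + 24.3723 + 20.9352) = 156.3887 / 64.1028 = 2.43966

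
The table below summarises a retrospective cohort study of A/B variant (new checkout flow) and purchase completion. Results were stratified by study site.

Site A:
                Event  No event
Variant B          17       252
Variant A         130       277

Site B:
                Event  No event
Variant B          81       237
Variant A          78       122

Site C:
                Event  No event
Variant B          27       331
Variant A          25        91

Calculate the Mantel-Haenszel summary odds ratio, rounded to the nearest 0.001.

0.307

OR_MH = Σ(aᵢdᵢ/nᵢ) / Σ(bᵢcᵢ/nᵢ), where nᵢ is the stratum total.
Stratum 1 (Site A): n = 676; a·d/n = 17·277/676 = 6.9660; b·c/n = 252·130/676 = 48.4615
Stratum 2 (Site B): n = 518; a·d/n = 81·122/518 = 19.0772; b·c/n = 237·78/518 = 35.6873
Stratum 3 (Site C): n = 474; a·d/n = 27·91/474 = 5.1835; b·c/n = 331·25/474 = 17.4578
OR_MH = (6.9660 + 19.0772 + 5.1835) / (48.4615 + 35.6873 + 17.4578) = 31.2267 / 101.6066 = 0.30733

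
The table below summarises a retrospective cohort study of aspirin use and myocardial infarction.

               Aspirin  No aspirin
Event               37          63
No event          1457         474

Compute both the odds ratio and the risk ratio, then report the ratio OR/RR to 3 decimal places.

Reading the table with exposure as columns: a = 37 (Aspirin, case), b = 1457 (Aspirin, non-case), c = 63 (No aspirin, case), d = 474.
OR = (37·474)/(1457·63) = 17538/91791 = 0.19106
Risk in exposed = 37/1494 = 0.02477; risk in unexposed = 63/537 = 0.11732; RR = 0.21110
OR/RR = 0.19106 / 0.21110 = 0.90510
The outcome is not rare, so the OR lies further from 1 than the RR.

0.905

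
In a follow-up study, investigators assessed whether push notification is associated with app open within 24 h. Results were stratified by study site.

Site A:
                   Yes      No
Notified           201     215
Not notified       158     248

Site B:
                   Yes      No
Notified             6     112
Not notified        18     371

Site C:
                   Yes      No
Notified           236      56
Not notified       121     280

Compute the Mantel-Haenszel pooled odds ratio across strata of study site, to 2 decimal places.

2.91

OR_MH = Σ(aᵢdᵢ/nᵢ) / Σ(bᵢcᵢ/nᵢ), where nᵢ is the stratum total.
Stratum 1 (Site A): n = 822; a·d/n = 201·248/822 = 60.6423; b·c/n = 215·158/822 = 41.3260
Stratum 2 (Site B): n = 507; a·d/n = 6·371/507 = 4.3905; b·c/n = 112·18/507 = 3.9763
Stratum 3 (Site C): n = 693; a·d/n = 236·280/693 = 95.3535; b·c/n = 56·121/693 = 9.7778
OR_MH = (60.6423 + 4.3905 + 95.3535) / (41.3260 + 3.9763 + 9.7778) = 160.3864 / 55.0801 = 2.91187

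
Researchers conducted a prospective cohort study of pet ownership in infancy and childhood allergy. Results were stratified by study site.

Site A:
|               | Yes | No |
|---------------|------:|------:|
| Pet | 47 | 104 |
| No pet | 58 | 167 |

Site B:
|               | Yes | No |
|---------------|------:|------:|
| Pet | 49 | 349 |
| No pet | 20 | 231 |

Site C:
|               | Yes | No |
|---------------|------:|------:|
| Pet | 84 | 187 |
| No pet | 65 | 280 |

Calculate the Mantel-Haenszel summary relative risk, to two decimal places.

1.47

RR_MH = Σ(aᵢ·n₀ᵢ/nᵢ) / Σ(cᵢ·n₁ᵢ/nᵢ), with n₁ᵢ = aᵢ+bᵢ (exposed), n₀ᵢ = cᵢ+dᵢ (unexposed), nᵢ = n₁ᵢ+n₀ᵢ.
Stratum 1 (Site A): n₁ = 151, n₀ = 225, n = 376; a·n₀/n = 47·225/376 = 28.1250; c·n₁/n = 58·151/376 = 23.2926
Stratum 2 (Site B): n₁ = 398, n₀ = 251, n = 649; a·n₀/n = 49·251/649 = 18.9507; c·n₁/n = 20·398/649 = 12.2650
Stratum 3 (Site C): n₁ = 271, n₀ = 345, n = 616; a·n₀/n = 84·345/616 = 47.0455; c·n₁/n = 65·271/616 = 28.5958
RR_MH = (28.1250 + 18.9507 + 47.0455) / (23.2926 + 12.2650 + 28.5958) = 94.1211 / 64.1534 = 1.46713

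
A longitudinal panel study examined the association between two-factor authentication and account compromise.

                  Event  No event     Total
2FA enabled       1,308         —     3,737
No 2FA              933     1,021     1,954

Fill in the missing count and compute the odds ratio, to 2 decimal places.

0.59

The missing cell is in the exposed row: 3737 − 1308 = 2429.
So a = 1308, b = 2429, c = 933, d = 1021.
OR = (a·d)/(b·c) = (1308 × 1021) / (2429 × 933) = 1335468 / 2266257 = 0.58928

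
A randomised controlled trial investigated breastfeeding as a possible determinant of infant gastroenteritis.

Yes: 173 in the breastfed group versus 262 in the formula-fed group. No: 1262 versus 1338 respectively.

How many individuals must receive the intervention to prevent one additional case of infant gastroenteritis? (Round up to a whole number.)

24

Risk in treated group = 173/1435 = 0.12056; risk in control = 262/1600 = 0.16375.
Absolute risk reduction = 0.16375 − 0.12056 = 0.04319
NNT = 1 / ARR = 1 / 0.04319 = 23.152 → round up → 24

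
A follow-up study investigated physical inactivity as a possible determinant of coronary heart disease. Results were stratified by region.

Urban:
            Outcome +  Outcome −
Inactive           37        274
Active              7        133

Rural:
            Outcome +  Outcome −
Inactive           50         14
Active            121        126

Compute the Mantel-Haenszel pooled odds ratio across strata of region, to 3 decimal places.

OR_MH = Σ(aᵢdᵢ/nᵢ) / Σ(bᵢcᵢ/nᵢ), where nᵢ is the stratum total.
Stratum 1 (Urban): n = 451; a·d/n = 37·133/451 = 10.9113; b·c/n = 274·7/451 = 4.2528
Stratum 2 (Rural): n = 311; a·d/n = 50·126/311 = 20.2572; b·c/n = 14·121/311 = 5.4469
OR_MH = (10.9113 + 20.2572) / (4.2528 + 5.4469) = 31.1685 / 9.6997 = 3.21335

3.213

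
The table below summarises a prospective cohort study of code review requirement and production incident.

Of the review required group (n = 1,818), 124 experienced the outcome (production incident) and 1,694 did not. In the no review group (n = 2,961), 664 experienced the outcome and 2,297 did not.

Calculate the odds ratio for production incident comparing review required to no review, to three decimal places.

From the description: a = 124, b = 1694, c = 664, d = 2297.
OR = (a·d)/(b·c) = (124 × 2297) / (1694 × 664) = 284828 / 1124816 = 0.25322
Exposure is associated with lower odds of production incident (OR = 0.25 < 1).

0.253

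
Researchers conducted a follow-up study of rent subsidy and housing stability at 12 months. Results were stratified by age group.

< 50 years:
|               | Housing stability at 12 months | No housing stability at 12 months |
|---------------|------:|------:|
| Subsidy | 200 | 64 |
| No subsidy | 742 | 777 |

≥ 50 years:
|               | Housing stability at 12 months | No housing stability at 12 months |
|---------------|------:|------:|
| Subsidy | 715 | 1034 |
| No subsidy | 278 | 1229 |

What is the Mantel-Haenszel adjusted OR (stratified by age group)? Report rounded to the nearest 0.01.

OR_MH = Σ(aᵢdᵢ/nᵢ) / Σ(bᵢcᵢ/nᵢ), where nᵢ is the stratum total.
Stratum 1 (< 50 years): n = 1783; a·d/n = 200·777/1783 = 87.1565; b·c/n = 64·742/1783 = 26.6338
Stratum 2 (≥ 50 years): n = 3256; a·d/n = 715·1229/3256 = 269.8818; b·c/n = 1034·278/3256 = 88.2838
OR_MH = (87.1565 + 269.8818) / (26.6338 + 88.2838) = 357.0382 / 114.9175 = 3.10691

3.11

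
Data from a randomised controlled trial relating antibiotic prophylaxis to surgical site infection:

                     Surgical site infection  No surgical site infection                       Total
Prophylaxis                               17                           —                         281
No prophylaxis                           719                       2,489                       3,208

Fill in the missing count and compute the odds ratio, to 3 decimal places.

0.223

The missing cell is in the exposed row: 281 − 17 = 264.
So a = 17, b = 264, c = 719, d = 2489.
OR = (a·d)/(b·c) = (17 × 2489) / (264 × 719) = 42313 / 189816 = 0.22292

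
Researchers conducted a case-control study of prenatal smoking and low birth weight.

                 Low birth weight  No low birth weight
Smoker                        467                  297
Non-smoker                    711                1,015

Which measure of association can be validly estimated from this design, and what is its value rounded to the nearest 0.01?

2.24

Cells: a = 467, b = 297, c = 711, d = 1015.
This is a case-control study: participants were sampled on outcome status, so risks in the source population cannot be estimated directly — relative risk is not valid here. The odds ratio is the appropriate measure.
OR = (a·d)/(b·c) = (467 × 1015) / (297 × 711) = 474005 / 211167 = 2.24469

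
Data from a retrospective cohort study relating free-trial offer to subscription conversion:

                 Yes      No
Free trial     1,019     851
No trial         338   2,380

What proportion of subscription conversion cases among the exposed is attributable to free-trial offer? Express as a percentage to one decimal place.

Cells: a = 1019, b = 851, c = 338, d = 2380.
Risk in exposed = 1019/1870 = 0.54492; risk in unexposed = 338/2718 = 0.12436.
RR = 0.54492/0.12436 = 4.38193
AR% = (RR − 1)/RR × 100 = (4.38193 − 1)/4.38193 × 100 = 77.1790%

77.2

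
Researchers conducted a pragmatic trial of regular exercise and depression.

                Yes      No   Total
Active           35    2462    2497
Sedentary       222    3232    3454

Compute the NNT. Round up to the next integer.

Risk in treated group = 35/2497 = 0.01402; risk in control = 222/3454 = 0.06427.
Absolute risk reduction = 0.06427 − 0.01402 = 0.05026
NNT = 1 / ARR = 1 / 0.05026 = 19.898 → round up → 20

20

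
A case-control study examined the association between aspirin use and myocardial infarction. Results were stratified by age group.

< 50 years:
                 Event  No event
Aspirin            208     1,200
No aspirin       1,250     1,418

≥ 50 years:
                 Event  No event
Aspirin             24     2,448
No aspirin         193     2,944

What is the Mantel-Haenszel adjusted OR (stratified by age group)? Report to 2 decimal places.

0.19

OR_MH = Σ(aᵢdᵢ/nᵢ) / Σ(bᵢcᵢ/nᵢ), where nᵢ is the stratum total.
Stratum 1 (< 50 years): n = 4076; a·d/n = 208·1418/4076 = 72.3611; b·c/n = 1200·1250/4076 = 368.0079
Stratum 2 (≥ 50 years): n = 5609; a·d/n = 24·2944/5609 = 12.5969; b·c/n = 2448·193/5609 = 84.2332
OR_MH = (72.3611 + 12.5969) / (368.0079 + 84.2332) = 84.9580 / 452.2410 = 0.18786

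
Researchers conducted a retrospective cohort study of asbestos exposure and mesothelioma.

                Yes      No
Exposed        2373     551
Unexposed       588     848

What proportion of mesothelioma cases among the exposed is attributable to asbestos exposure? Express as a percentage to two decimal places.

49.55

Cells: a = 2373, b = 551, c = 588, d = 848.
Risk in exposed = 2373/2924 = 0.81156; risk in unexposed = 588/1436 = 0.40947.
RR = 0.81156/0.40947 = 1.98197
AR% = (RR − 1)/RR × 100 = (1.98197 − 1)/1.98197 × 100 = 49.5452%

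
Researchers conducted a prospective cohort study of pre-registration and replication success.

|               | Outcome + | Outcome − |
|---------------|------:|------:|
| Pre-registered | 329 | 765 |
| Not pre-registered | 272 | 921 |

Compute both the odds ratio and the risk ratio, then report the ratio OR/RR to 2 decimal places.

1.10

Cells: a = 329, b = 765, c = 272, d = 921.
OR = (329·921)/(765·272) = 303009/208080 = 1.45621
Risk in exposed = 329/1094 = 0.30073; risk in unexposed = 272/1193 = 0.22800; RR = 1.31902
OR/RR = 1.45621 / 1.31902 = 1.10402
The outcome is not rare, so the OR lies further from 1 than the RR.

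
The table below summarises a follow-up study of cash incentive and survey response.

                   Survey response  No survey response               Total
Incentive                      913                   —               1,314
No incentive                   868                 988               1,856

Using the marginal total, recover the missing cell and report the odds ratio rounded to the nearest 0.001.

The missing cell is in the exposed row: 1314 − 913 = 401.
So a = 913, b = 401, c = 868, d = 988.
OR = (a·d)/(b·c) = (913 × 988) / (401 × 868) = 902044 / 348068 = 2.59157

2.592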